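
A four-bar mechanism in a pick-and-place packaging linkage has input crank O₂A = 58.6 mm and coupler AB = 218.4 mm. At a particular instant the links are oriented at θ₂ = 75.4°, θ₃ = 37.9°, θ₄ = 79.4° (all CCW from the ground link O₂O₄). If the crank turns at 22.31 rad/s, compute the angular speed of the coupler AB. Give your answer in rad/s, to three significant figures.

0.630

ω₂ = 22.31 rad/s
Differentiating the loop-closure r₂e^{iθ₂}+r₃e^{iθ₃}=r₁+r₄e^{iθ₄} gives r₂ω₂e^{iθ₂}+r₃ω₃e^{iθ₃}=r₄ω₄e^{iθ₄}.
Eliminating the other unknown: ω₃ = r₂ω₂ sin(θ₄−θ₂) / [r₃ sin(θ₃−θ₄)].
Numerator sine = +0.06976; denominator sine = -0.66262.
Result = 0.0586·22.31·(+0.06976) / (0.2184·(-0.66262)) = -0.63018 rad/s; magnitude 0.63018 rad/s.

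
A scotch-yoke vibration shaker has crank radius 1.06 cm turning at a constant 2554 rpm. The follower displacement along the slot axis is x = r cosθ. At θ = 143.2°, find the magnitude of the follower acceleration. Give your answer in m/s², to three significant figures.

ω = 267.5 rad/s (from 2554 rpm).
x = r cosθ ⇒ ẍ = −rω² cosθ (ω constant).
|a| = rω²|cosθ| = 0.0106·(267.5)²·|cos 143.2°| = 607.14 m/s².

607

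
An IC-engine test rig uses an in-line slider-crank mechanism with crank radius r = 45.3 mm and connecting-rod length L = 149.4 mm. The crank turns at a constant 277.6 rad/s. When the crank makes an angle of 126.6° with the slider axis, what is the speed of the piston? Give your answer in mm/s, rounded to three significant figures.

8210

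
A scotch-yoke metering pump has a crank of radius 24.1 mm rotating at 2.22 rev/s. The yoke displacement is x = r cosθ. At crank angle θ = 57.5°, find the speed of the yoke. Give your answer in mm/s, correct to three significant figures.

284

ω = 13.95 rad/s (from 2.22 rev/s).
x = r cosθ ⇒ ẋ = −rω sinθ.
|v| = rω|sinθ| = 0.0241·13.95·|sin 57.5°| = 0.28352 m/s = 283.52 mm/s.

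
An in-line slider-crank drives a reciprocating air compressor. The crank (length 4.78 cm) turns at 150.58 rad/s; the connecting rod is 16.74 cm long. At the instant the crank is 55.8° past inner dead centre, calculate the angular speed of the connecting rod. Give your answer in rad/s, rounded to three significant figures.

24.9

ω = 150.6 rad/s
The rod makes angle φ with the slider axis where L sinφ = r sinθ; differentiating, L cosφ·φ̇ = r ω cosθ.
L cosφ = √(L² − r² sin²θ) = 0.16266 m.
|ω_rod| = r ω |cosθ| / √(L² − r² sin²θ) = 0.0478·150.6·0.56208/0.16266 = 24.872 rad/s.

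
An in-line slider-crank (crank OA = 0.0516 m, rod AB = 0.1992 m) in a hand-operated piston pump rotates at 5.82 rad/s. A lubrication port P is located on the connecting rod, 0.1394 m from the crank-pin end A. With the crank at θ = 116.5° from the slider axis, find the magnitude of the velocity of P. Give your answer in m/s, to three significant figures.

0.250

ω = 5.82 rad/s.  Crank-pin speed |V_A| = rω = 0.30031 m/s, perpendicular to OA.
Rod angle: sinφ = −(r/L) sinθ ⇒ φ = -13.404°; ω_rod = −rω cosθ/√(L²−r²sin²θ) = +0.69152 rad/s.
V_P = V_A + ω_rod × AP, with AP = 0.1394 m along the rod.
Components: V_Px = −rω sinθ − a·ω_rod·sinφ = -0.24641 m/s;  V_Py = rω cosθ + a·ω_rod·cosφ = -0.040226 m/s.
|V_P| = √(V_Px² + V_Py²) = 0.24967 m/s.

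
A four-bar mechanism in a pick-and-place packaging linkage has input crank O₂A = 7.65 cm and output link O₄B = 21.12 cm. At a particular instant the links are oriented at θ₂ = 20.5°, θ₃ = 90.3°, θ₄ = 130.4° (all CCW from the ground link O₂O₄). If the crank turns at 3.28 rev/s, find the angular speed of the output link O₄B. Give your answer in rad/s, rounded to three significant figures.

ω₂ = 20.61 rad/s (from 3.28 rev/s).
Differentiating the loop-closure r₂e^{iθ₂}+r₃e^{iθ₃}=r₁+r₄e^{iθ₄} gives r₂ω₂e^{iθ₂}+r₃ω₃e^{iθ₃}=r₄ω₄e^{iθ₄}.
Eliminating the other unknown: ω₄ = r₂ω₂ sin(θ₂−θ₃) / [r₄ sin(θ₄−θ₃)].
Numerator sine = -0.93849; denominator sine = +0.64412.
Result = 0.0765·20.61·(-0.93849) / (0.2112·(+0.64412)) = -10.876 rad/s; magnitude 10.876 rad/s.

10.9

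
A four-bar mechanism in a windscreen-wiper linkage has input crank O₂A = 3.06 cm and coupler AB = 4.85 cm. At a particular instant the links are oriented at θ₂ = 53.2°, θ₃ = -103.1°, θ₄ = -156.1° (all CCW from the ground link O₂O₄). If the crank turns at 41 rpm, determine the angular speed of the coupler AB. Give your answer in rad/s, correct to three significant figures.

1.66

ω₂ = 4.294 rad/s (from 41 rpm).
Differentiating the loop-closure r₂e^{iθ₂}+r₃e^{iθ₃}=r₁+r₄e^{iθ₄} gives r₂ω₂e^{iθ₂}+r₃ω₃e^{iθ₃}=r₄ω₄e^{iθ₄}.
Eliminating the other unknown: ω₃ = r₂ω₂ sin(θ₄−θ₂) / [r₃ sin(θ₃−θ₄)].
Numerator sine = +0.48938; denominator sine = +0.79864.
Result = 0.0306·4.294·(+0.48938) / (0.0485·(+0.79864)) = +1.6599 rad/s; magnitude 1.6599 rad/s.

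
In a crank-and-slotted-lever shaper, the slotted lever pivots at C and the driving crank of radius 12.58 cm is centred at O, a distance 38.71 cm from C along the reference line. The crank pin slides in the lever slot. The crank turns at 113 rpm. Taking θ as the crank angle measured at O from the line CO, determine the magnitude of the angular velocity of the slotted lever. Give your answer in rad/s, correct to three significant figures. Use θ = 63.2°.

2.13

ω = 11.83 rad/s (from 113 rpm).
Crank pin A relative to C: A = (d + r cosθ, r sinθ); lever angle φ = atan2(r sinθ, d + r cosθ).
Differentiating tanφ: φ̇ = rω(d cosθ + r)/(d² + r² + 2dr cosθ).
d² + r² + 2dr cosθ = |CA|² = 0.209585 m²;  d cosθ + r = +0.30033 m.
|ω_lever| = |0.1258·11.83·+0.30033| / 0.209585 = 2.1332 rad/s.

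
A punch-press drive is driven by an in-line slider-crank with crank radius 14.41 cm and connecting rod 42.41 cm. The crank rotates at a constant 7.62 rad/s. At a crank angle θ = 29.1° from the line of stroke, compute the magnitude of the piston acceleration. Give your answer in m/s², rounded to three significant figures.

8.89

ω = 7.62 rad/s
x(θ) = r cosθ + √(L² − r² sin²θ); with ω constant, a = ω²·d²x/dθ².
d²x/dθ² = −r cosθ − r²(cos2θ)/√u − r⁴ sin²2θ/(4u^{3/2}),  u = L² − r² sin²θ = 0.174949 m².
Substituting r = 0.1441 m, L = 0.4241 m, θ = 29.1°: d²x/dθ² = -0.15314 m.
a = ω²·d²x/dθ² = (7.62)²·(-0.15314) = -8.8917 m/s²;  |a| = 8.8917 m/s².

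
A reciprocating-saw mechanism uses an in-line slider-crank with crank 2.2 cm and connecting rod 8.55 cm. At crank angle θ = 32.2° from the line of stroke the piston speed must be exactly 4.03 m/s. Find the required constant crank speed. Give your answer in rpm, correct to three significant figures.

2690

For an in-line slider-crank, |v_piston| = rω|sinθ|·[1 + r cosθ/√(L² − r² sin²θ)].
With r = 0.022 m, L = 0.0855 m, θ = 32.2°: the bracketed kinematic factor |dx/dθ| = 0.0143 m.
ω = v/|dx/dθ| = 4.03/0.0143 = 281.81 rad/s.
N = 60ω/(2π) = 2691.1 rpm.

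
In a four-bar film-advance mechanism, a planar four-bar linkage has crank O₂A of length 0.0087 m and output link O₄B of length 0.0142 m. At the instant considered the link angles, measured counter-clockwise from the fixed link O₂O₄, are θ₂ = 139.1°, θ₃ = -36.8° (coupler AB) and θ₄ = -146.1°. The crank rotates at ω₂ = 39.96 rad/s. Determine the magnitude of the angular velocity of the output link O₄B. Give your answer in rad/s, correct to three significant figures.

ω₂ = 39.96 rad/s
Differentiating the loop-closure r₂e^{iθ₂}+r₃e^{iθ₃}=r₁+r₄e^{iθ₄} gives r₂ω₂e^{iθ₂}+r₃ω₃e^{iθ₃}=r₄ω₄e^{iθ₄}.
Eliminating the other unknown: ω₄ = r₂ω₂ sin(θ₂−θ₃) / [r₄ sin(θ₄−θ₃)].
Numerator sine = +0.07150; denominator sine = -0.94380.
Result = 0.0087·39.96·(+0.07150) / (0.0142·(-0.94380)) = -1.8547 rad/s; magnitude 1.8547 rad/s.

1.85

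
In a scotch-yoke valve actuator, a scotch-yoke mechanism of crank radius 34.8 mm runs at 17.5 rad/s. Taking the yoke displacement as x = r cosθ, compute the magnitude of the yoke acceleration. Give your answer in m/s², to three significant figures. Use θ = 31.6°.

ω = 17.5 rad/s
x = r cosθ ⇒ ẍ = −rω² cosθ (ω constant).
|a| = rω²|cosθ| = 0.0348·(17.5)²·|cos 31.6°| = 9.0773 m/s².

9.08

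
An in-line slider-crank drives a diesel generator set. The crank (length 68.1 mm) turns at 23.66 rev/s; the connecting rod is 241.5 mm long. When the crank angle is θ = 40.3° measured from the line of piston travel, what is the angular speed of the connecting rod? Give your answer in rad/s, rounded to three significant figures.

32.5

ω = 148.7 rad/s (converted from 23.66 rev/s).
The rod makes angle φ with the slider axis where L sinφ = r sinθ; differentiating, L cosφ·φ̇ = r ω cosθ.
L cosφ = √(L² − r² sin²θ) = 0.23745 m.
|ω_rod| = r ω |cosθ| / √(L² − r² sin²θ) = 0.0681·148.7·0.76267/0.23745 = 32.517 rad/s.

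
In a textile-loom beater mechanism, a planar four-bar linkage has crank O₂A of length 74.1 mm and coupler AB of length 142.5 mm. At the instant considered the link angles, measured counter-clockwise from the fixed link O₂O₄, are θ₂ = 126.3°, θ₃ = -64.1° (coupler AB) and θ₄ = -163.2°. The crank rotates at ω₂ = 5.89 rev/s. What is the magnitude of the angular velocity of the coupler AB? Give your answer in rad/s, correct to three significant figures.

18.4

ω₂ = 37.01 rad/s (from 5.89 rev/s).
Differentiating the loop-closure r₂e^{iθ₂}+r₃e^{iθ₃}=r₁+r₄e^{iθ₄} gives r₂ω₂e^{iθ₂}+r₃ω₃e^{iθ₃}=r₄ω₄e^{iθ₄}.
Eliminating the other unknown: ω₃ = r₂ω₂ sin(θ₄−θ₂) / [r₃ sin(θ₃−θ₄)].
Numerator sine = +0.94264; denominator sine = +0.98741.
Result = 0.0741·37.01·(+0.94264) / (0.1425·(+0.98741)) = +18.372 rad/s; magnitude 18.372 rad/s.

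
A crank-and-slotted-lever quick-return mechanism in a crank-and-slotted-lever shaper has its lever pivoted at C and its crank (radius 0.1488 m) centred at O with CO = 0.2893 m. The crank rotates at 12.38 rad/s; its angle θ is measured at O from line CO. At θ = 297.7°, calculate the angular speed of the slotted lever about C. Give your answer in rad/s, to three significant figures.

3.58

ω = 12.38 rad/s
Crank pin A relative to C: A = (d + r cosθ, r sinθ); lever angle φ = atan2(r sinθ, d + r cosθ).
Differentiating tanφ: φ̇ = rω(d cosθ + r)/(d² + r² + 2dr cosθ).
d² + r² + 2dr cosθ = |CA|² = 0.145857 m²;  d cosθ + r = +0.28328 m.
|ω_lever| = |0.1488·12.38·+0.28328| / 0.145857 = 3.5778 rad/s.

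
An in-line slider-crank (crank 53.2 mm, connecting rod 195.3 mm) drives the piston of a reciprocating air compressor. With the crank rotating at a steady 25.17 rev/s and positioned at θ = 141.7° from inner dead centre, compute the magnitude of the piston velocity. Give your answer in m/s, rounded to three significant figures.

ω = 2π·25.2 = 158.1 rad/s
For an in-line slider-crank, x = r cosθ + √(L² − r² sin²θ), so v = −rω sinθ·[1 + r cosθ/√(L² − r² sin²θ)].
With r = 0.0532 m, L = 0.1953 m, θ = 141.7°: √(L² − r² sin²θ) = 0.1925 m.
v = −0.0532·158.1·0.61978·[1 + 0.0532·-0.78478/0.1925] = -4.0835 m/s.
|v| = 4.0835 m/s.

4.08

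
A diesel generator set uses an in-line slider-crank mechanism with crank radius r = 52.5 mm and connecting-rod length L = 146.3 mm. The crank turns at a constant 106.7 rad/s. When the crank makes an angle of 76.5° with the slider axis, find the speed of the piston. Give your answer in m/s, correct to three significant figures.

ω = 106.7 rad/s
For an in-line slider-crank, x = r cosθ + √(L² − r² sin²θ), so v = −rω sinθ·[1 + r cosθ/√(L² − r² sin²θ)].
With r = 0.0525 m, L = 0.1463 m, θ = 76.5°: √(L² − r² sin²θ) = 0.1371 m.
v = −0.0525·106.7·0.97237·[1 + 0.0525·0.23345/0.1371] = -5.9339 m/s.
|v| = 5.9339 m/s.

5.93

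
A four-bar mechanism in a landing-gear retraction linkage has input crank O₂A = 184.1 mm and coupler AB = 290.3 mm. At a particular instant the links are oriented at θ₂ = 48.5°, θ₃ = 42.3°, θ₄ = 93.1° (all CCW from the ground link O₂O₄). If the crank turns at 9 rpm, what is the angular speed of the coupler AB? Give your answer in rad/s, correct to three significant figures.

0.542

ω₂ = 0.9425 rad/s (from 9 rpm).
Differentiating the loop-closure r₂e^{iθ₂}+r₃e^{iθ₃}=r₁+r₄e^{iθ₄} gives r₂ω₂e^{iθ₂}+r₃ω₃e^{iθ₃}=r₄ω₄e^{iθ₄}.
Eliminating the other unknown: ω₃ = r₂ω₂ sin(θ₄−θ₂) / [r₃ sin(θ₃−θ₄)].
Numerator sine = +0.70215; denominator sine = -0.77494.
Result = 0.1841·0.9425·(+0.70215) / (0.2903·(-0.77494)) = -0.54155 rad/s; magnitude 0.54155 rad/s.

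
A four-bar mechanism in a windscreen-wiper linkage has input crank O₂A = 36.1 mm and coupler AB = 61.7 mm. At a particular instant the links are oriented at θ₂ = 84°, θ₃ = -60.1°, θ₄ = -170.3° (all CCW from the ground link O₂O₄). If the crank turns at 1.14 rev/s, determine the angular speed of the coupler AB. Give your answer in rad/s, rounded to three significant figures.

ω₂ = 7.163 rad/s (from 1.14 rev/s).
Differentiating the loop-closure r₂e^{iθ₂}+r₃e^{iθ₃}=r₁+r₄e^{iθ₄} gives r₂ω₂e^{iθ₂}+r₃ω₃e^{iθ₃}=r₄ω₄e^{iθ₄}.
Eliminating the other unknown: ω₃ = r₂ω₂ sin(θ₄−θ₂) / [r₃ sin(θ₃−θ₄)].
Numerator sine = +0.96269; denominator sine = +0.93849.
Result = 0.0361·7.163·(+0.96269) / (0.0617·(+0.93849)) = +4.299 rad/s; magnitude 4.299 rad/s.

4.30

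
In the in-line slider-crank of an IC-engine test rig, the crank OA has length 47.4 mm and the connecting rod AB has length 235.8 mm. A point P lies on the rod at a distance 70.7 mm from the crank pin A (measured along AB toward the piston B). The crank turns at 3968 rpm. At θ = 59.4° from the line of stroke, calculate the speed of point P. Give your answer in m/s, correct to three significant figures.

ω = 415.5 rad/s.  Crank-pin speed |V_A| = rω = 19.696 m/s, perpendicular to OA.
Rod angle: sinφ = −(r/L) sinθ ⇒ φ = -9.964°; ω_rod = −rω cosθ/√(L²−r²sin²θ) = -43.171 rad/s.
V_P = V_A + ω_rod × AP, with AP = 0.0707 m along the rod.
Components: V_Px = −rω sinθ − a·ω_rod·sinφ = -17.481 m/s;  V_Py = rω cosθ + a·ω_rod·cosφ = +7.02 m/s.
|V_P| = √(V_Px² + V_Py²) = 18.838 m/s.

18.8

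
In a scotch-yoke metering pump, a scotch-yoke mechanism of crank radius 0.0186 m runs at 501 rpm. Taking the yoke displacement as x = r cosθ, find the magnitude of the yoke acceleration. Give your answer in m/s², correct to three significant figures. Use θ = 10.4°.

ω = 52.46 rad/s (from 501 rpm).
x = r cosθ ⇒ ẍ = −rω² cosθ (ω constant).
|a| = rω²|cosθ| = 0.0186·(52.46)²·|cos 10.4°| = 50.356 m/s².

50.4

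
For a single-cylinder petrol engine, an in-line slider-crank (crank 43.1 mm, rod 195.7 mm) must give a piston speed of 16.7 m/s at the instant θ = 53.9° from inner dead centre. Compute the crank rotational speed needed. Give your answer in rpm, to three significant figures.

4050

For an in-line slider-crank, |v_piston| = rω|sinθ|·[1 + r cosθ/√(L² − r² sin²θ)].
With r = 0.0431 m, L = 0.1957 m, θ = 53.9°: the bracketed kinematic factor |dx/dθ| = 0.039417 m.
ω = v/|dx/dθ| = 16.7/0.039417 = 423.68 rad/s.
N = 60ω/(2π) = 4045.8 rpm.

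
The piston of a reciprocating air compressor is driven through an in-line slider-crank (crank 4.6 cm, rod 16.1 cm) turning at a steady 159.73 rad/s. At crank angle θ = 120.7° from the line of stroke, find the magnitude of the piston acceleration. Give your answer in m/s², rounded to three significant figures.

759

ω = 159.7 rad/s
x(θ) = r cosθ + √(L² − r² sin²θ); with ω constant, a = ω²·d²x/dθ².
d²x/dθ² = −r cosθ − r²(cos2θ)/√u − r⁴ sin²2θ/(4u^{3/2}),  u = L² − r² sin²θ = 0.0243565 m².
Substituting r = 0.046 m, L = 0.161 m, θ = 120.7°: d²x/dθ² = +0.029748 m.
a = ω²·d²x/dθ² = (159.7)²·(+0.029748) = +758.99 m/s²;  |a| = 758.99 m/s².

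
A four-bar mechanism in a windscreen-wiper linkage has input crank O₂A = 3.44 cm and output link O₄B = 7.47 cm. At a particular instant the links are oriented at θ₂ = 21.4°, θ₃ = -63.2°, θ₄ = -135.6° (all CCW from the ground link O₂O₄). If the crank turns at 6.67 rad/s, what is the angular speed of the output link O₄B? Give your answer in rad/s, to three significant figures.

3.21

ω₂ = 6.67 rad/s
Differentiating the loop-closure r₂e^{iθ₂}+r₃e^{iθ₃}=r₁+r₄e^{iθ₄} gives r₂ω₂e^{iθ₂}+r₃ω₃e^{iθ₃}=r₄ω₄e^{iθ₄}.
Eliminating the other unknown: ω₄ = r₂ω₂ sin(θ₂−θ₃) / [r₄ sin(θ₄−θ₃)].
Numerator sine = +0.99556; denominator sine = -0.95319.
Result = 0.0344·6.67·(+0.99556) / (0.0747·(-0.95319)) = -3.2081 rad/s; magnitude 3.2081 rad/s.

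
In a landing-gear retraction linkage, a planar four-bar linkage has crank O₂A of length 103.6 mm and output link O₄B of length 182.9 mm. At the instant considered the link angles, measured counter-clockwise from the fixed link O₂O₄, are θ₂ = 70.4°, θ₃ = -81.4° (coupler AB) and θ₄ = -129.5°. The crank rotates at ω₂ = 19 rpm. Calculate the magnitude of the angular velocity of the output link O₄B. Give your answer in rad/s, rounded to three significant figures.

ω₂ = 1.99 rad/s (from 19 rpm).
Differentiating the loop-closure r₂e^{iθ₂}+r₃e^{iθ₃}=r₁+r₄e^{iθ₄} gives r₂ω₂e^{iθ₂}+r₃ω₃e^{iθ₃}=r₄ω₄e^{iθ₄}.
Eliminating the other unknown: ω₄ = r₂ω₂ sin(θ₂−θ₃) / [r₄ sin(θ₄−θ₃)].
Numerator sine = +0.47255; denominator sine = -0.74431.
Result = 0.1036·1.99·(+0.47255) / (0.1829·(-0.74431)) = -0.71552 rad/s; magnitude 0.71552 rad/s.

0.716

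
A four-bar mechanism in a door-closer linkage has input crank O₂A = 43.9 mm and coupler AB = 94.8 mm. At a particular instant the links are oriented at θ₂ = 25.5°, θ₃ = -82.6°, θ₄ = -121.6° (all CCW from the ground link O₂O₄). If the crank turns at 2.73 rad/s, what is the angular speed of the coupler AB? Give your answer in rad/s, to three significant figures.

ω₂ = 2.73 rad/s
Differentiating the loop-closure r₂e^{iθ₂}+r₃e^{iθ₃}=r₁+r₄e^{iθ₄} gives r₂ω₂e^{iθ₂}+r₃ω₃e^{iθ₃}=r₄ω₄e^{iθ₄}.
Eliminating the other unknown: ω₃ = r₂ω₂ sin(θ₄−θ₂) / [r₃ sin(θ₃−θ₄)].
Numerator sine = -0.54317; denominator sine = +0.62932.
Result = 0.0439·2.73·(-0.54317) / (0.0948·(+0.62932)) = -1.0912 rad/s; magnitude 1.0912 rad/s.

1.09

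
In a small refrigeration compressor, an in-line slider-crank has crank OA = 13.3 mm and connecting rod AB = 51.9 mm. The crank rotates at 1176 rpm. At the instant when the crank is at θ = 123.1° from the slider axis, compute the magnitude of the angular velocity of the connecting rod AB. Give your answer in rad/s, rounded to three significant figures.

17.6

ω = 123.2 rad/s (converted from 1176 rpm).
The rod makes angle φ with the slider axis where L sinφ = r sinθ; differentiating, L cosφ·φ̇ = r ω cosθ.
L cosφ = √(L² − r² sin²θ) = 0.05069 m.
|ω_rod| = r ω |cosθ| / √(L² − r² sin²θ) = 0.0133·123.2·0.54610/0.05069 = 17.646 rad/s.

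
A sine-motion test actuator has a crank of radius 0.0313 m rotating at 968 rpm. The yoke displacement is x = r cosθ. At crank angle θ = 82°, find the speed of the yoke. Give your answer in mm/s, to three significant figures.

ω = 101.4 rad/s (from 968 rpm).
x = r cosθ ⇒ ẋ = −rω sinθ.
|v| = rω|sinθ| = 0.0313·101.4·|sin 82°| = 3.142 m/s = 3142 mm/s.

3140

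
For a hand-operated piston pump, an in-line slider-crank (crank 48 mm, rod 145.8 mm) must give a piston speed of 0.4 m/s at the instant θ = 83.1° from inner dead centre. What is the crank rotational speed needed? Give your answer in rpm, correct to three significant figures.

For an in-line slider-crank, |v_piston| = rω|sinθ|·[1 + r cosθ/√(L² − r² sin²θ)].
With r = 0.048 m, L = 0.1458 m, θ = 83.1°: the bracketed kinematic factor |dx/dθ| = 0.049647 m.
ω = v/|dx/dθ| = 0.4/0.049647 = 8.0569 rad/s.
N = 60ω/(2π) = 76.938 rpm.

76.9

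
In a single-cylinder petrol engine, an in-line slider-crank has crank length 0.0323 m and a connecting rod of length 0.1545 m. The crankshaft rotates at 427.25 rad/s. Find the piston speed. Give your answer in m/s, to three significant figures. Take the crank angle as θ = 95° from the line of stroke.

13.5

ω = 427.2 rad/s
For an in-line slider-crank, x = r cosθ + √(L² − r² sin²θ), so v = −rω sinθ·[1 + r cosθ/√(L² − r² sin²θ)].
With r = 0.0323 m, L = 0.1545 m, θ = 95°: √(L² − r² sin²θ) = 0.15111 m.
v = −0.0323·427.2·0.99619·[1 + 0.0323·-0.08716/0.15111] = -13.492 m/s.
|v| = 13.492 m/s.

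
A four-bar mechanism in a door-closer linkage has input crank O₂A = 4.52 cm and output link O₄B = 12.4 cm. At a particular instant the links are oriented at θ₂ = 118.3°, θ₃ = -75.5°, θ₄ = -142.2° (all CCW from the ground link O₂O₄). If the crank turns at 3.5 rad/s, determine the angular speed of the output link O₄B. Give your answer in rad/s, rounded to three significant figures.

0.331

ω₂ = 3.5 rad/s
Differentiating the loop-closure r₂e^{iθ₂}+r₃e^{iθ₃}=r₁+r₄e^{iθ₄} gives r₂ω₂e^{iθ₂}+r₃ω₃e^{iθ₃}=r₄ω₄e^{iθ₄}.
Eliminating the other unknown: ω₄ = r₂ω₂ sin(θ₂−θ₃) / [r₄ sin(θ₄−θ₃)].
Numerator sine = -0.23853; denominator sine = -0.91845.
Result = 0.0452·3.5·(-0.23853) / (0.124·(-0.91845)) = +0.33134 rad/s; magnitude 0.33134 rad/s.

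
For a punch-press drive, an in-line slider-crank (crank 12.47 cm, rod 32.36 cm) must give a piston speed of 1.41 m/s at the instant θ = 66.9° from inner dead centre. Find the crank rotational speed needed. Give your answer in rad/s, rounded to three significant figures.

10.6

For an in-line slider-crank, |v_piston| = rω|sinθ|·[1 + r cosθ/√(L² − r² sin²θ)].
With r = 0.1247 m, L = 0.3236 m, θ = 66.9°: the bracketed kinematic factor |dx/dθ| = 0.13325 m.
ω = v/|dx/dθ| = 1.41/0.13325 = 10.582 rad/s.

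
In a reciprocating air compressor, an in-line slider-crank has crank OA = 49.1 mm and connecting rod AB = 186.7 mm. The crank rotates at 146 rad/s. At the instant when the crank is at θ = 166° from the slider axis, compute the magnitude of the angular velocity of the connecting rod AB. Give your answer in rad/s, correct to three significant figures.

37.3

ω = 146 rad/s
The rod makes angle φ with the slider axis where L sinφ = r sinθ; differentiating, L cosφ·φ̇ = r ω cosθ.
L cosφ = √(L² − r² sin²θ) = 0.18632 m.
|ω_rod| = r ω |cosθ| / √(L² − r² sin²θ) = 0.0491·146·0.97030/0.18632 = 37.331 rad/s.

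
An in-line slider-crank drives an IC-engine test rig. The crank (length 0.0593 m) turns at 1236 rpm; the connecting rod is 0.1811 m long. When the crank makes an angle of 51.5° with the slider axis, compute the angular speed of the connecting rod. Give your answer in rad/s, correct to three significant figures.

ω = 129.4 rad/s (converted from 1236 rpm).
The rod makes angle φ with the slider axis where L sinφ = r sinθ; differentiating, L cosφ·φ̇ = r ω cosθ.
L cosφ = √(L² − r² sin²θ) = 0.17505 m.
|ω_rod| = r ω |cosθ| / √(L² − r² sin²θ) = 0.0593·129.4·0.62251/0.17505 = 27.295 rad/s.

27.3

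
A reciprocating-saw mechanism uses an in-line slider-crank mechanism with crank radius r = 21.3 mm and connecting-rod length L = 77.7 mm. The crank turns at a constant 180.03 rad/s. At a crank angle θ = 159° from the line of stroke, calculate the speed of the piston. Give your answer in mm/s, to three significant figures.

1020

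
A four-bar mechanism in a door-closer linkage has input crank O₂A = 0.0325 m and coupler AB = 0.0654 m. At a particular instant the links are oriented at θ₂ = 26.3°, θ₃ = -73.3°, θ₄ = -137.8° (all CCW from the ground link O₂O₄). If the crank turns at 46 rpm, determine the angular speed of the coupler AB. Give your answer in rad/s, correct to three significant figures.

0.727

ω₂ = 4.817 rad/s (from 46 rpm).
Differentiating the loop-closure r₂e^{iθ₂}+r₃e^{iθ₃}=r₁+r₄e^{iθ₄} gives r₂ω₂e^{iθ₂}+r₃ω₃e^{iθ₃}=r₄ω₄e^{iθ₄}.
Eliminating the other unknown: ω₃ = r₂ω₂ sin(θ₄−θ₂) / [r₃ sin(θ₃−θ₄)].
Numerator sine = -0.27396; denominator sine = +0.90259.
Result = 0.0325·4.817·(-0.27396) / (0.0654·(+0.90259)) = -0.72659 rad/s; magnitude 0.72659 rad/s.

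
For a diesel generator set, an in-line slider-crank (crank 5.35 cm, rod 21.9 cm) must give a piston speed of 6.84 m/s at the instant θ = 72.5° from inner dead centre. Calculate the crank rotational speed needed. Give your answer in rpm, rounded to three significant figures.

1190

For an in-line slider-crank, |v_piston| = rω|sinθ|·[1 + r cosθ/√(L² − r² sin²θ)].
With r = 0.0535 m, L = 0.219 m, θ = 72.5°: the bracketed kinematic factor |dx/dθ| = 0.054878 m.
ω = v/|dx/dθ| = 6.84/0.054878 = 124.64 rad/s.
N = 60ω/(2π) = 1190.2 rpm.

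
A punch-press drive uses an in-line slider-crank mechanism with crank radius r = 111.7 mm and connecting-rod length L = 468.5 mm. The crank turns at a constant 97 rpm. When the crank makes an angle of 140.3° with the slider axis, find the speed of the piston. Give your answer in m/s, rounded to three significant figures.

ω = 2π·97/60 = 10.16 rad/s
For an in-line slider-crank, x = r cosθ + √(L² − r² sin²θ), so v = −rω sinθ·[1 + r cosθ/√(L² − r² sin²θ)].
With r = 0.1117 m, L = 0.4685 m, θ = 140.3°: √(L² − r² sin²θ) = 0.46303 m.
v = −0.1117·10.16·0.63877·[1 + 0.1117·-0.76940/0.46303] = -0.59024 m/s.
|v| = 0.59024 m/s.

0.590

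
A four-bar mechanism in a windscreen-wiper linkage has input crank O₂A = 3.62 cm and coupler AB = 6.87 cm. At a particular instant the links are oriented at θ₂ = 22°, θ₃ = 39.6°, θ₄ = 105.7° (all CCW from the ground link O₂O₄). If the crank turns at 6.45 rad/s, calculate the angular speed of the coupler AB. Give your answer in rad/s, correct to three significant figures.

3.69

ω₂ = 6.45 rad/s
Differentiating the loop-closure r₂e^{iθ₂}+r₃e^{iθ₃}=r₁+r₄e^{iθ₄} gives r₂ω₂e^{iθ₂}+r₃ω₃e^{iθ₃}=r₄ω₄e^{iθ₄}.
Eliminating the other unknown: ω₃ = r₂ω₂ sin(θ₄−θ₂) / [r₃ sin(θ₃−θ₄)].
Numerator sine = +0.99396; denominator sine = -0.91425.
Result = 0.0362·6.45·(+0.99396) / (0.0687·(-0.91425)) = -3.695 rad/s; magnitude 3.695 rad/s.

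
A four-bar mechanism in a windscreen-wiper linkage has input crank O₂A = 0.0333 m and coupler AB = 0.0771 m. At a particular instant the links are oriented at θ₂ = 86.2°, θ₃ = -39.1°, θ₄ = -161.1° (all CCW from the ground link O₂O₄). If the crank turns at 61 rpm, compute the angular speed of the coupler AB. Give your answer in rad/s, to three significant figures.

ω₂ = 6.388 rad/s (from 61 rpm).
Differentiating the loop-closure r₂e^{iθ₂}+r₃e^{iθ₃}=r₁+r₄e^{iθ₄} gives r₂ω₂e^{iθ₂}+r₃ω₃e^{iθ₃}=r₄ω₄e^{iθ₄}.
Eliminating the other unknown: ω₃ = r₂ω₂ sin(θ₄−θ₂) / [r₃ sin(θ₃−θ₄)].
Numerator sine = +0.92254; denominator sine = +0.84805.
Result = 0.0333·6.388·(+0.92254) / (0.0771·(+0.84805)) = +3.0013 rad/s; magnitude 3.0013 rad/s.

3.00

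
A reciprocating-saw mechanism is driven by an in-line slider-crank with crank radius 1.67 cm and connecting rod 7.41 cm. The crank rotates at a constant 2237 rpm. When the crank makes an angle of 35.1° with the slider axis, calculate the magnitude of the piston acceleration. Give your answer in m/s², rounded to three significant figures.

ω = 2π·2237/60 = 234.3 rad/s
x(θ) = r cosθ + √(L² − r² sin²θ); with ω constant, a = ω²·d²x/dθ².
d²x/dθ² = −r cosθ − r²(cos2θ)/√u − r⁴ sin²2θ/(4u^{3/2}),  u = L² − r² sin²θ = 0.0053986 m².
Substituting r = 0.0167 m, L = 0.0741 m, θ = 35.1°: d²x/dθ² = -0.014992 m.
a = ω²·d²x/dθ² = (234.3)²·(-0.014992) = -822.73 m/s²;  |a| = 822.73 m/s².

823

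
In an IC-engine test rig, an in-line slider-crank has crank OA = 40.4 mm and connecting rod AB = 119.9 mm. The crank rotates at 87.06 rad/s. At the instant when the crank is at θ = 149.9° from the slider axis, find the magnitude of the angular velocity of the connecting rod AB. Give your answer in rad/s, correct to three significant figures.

ω = 87.06 rad/s
The rod makes angle φ with the slider axis where L sinφ = r sinθ; differentiating, L cosφ·φ̇ = r ω cosθ.
L cosφ = √(L² − r² sin²θ) = 0.11818 m.
|ω_rod| = r ω |cosθ| / √(L² − r² sin²θ) = 0.0404·87.06·0.86515/0.11818 = 25.749 rad/s.

25.7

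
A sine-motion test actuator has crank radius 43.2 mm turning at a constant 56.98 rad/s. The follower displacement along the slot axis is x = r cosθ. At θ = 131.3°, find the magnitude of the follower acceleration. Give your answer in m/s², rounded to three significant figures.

ω = 56.98 rad/s
x = r cosθ ⇒ ẍ = −rω² cosθ (ω constant).
|a| = rω²|cosθ| = 0.0432·(56.98)²·|cos 131.3°| = 92.571 m/s².

92.6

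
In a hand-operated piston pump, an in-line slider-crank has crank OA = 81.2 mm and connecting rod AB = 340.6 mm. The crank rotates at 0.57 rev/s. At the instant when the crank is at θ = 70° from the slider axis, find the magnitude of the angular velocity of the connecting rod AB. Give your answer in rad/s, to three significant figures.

ω = 3.581 rad/s (converted from 0.57 rev/s).
The rod makes angle φ with the slider axis where L sinφ = r sinθ; differentiating, L cosφ·φ̇ = r ω cosθ.
L cosφ = √(L² − r² sin²θ) = 0.33194 m.
|ω_rod| = r ω |cosθ| / √(L² − r² sin²θ) = 0.0812·3.581·0.34202/0.33194 = 0.29964 rad/s.

0.300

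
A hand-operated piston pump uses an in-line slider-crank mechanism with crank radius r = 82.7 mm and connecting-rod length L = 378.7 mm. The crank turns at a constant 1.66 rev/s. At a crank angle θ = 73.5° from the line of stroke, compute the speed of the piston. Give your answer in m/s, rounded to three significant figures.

ω = 2π·1.66 = 10.43 rad/s
For an in-line slider-crank, x = r cosθ + √(L² − r² sin²θ), so v = −rω sinθ·[1 + r cosθ/√(L² − r² sin²θ)].
With r = 0.0827 m, L = 0.3787 m, θ = 73.5°: √(L² − r² sin²θ) = 0.37031 m.
v = −0.0827·10.43·0.95882·[1 + 0.0827·0.28402/0.37031] = -0.87951 m/s.
|v| = 0.87951 m/s.

0.880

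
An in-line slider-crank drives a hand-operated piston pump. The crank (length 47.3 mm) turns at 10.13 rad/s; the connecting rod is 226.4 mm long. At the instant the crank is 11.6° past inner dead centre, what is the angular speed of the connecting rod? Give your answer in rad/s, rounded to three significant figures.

ω = 10.13 rad/s
The rod makes angle φ with the slider axis where L sinφ = r sinθ; differentiating, L cosφ·φ̇ = r ω cosθ.
L cosφ = √(L² − r² sin²θ) = 0.2262 m.
|ω_rod| = r ω |cosθ| / √(L² − r² sin²θ) = 0.0473·10.13·0.97958/0.2262 = 2.075 rad/s.

2.07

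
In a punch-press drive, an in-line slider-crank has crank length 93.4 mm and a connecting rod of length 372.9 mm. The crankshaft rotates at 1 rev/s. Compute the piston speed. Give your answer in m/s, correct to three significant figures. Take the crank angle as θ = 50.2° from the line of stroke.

0.525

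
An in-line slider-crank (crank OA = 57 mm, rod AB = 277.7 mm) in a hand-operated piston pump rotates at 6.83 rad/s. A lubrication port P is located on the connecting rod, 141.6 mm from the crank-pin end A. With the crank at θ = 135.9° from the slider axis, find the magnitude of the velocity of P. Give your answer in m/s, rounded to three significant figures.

ω = 6.83 rad/s.  Crank-pin speed |V_A| = rω = 0.38931 m/s, perpendicular to OA.
Rod angle: sinφ = −(r/L) sinθ ⇒ φ = -8.212°; ω_rod = −rω cosθ/√(L²−r²sin²θ) = +1.0172 rad/s.
V_P = V_A + ω_rod × AP, with AP = 0.1416 m along the rod.
Components: V_Px = −rω sinθ − a·ω_rod·sinφ = -0.25035 m/s;  V_Py = rω cosθ + a·ω_rod·cosφ = -0.13702 m/s.
|V_P| = √(V_Px² + V_Py²) = 0.28539 m/s.

0.285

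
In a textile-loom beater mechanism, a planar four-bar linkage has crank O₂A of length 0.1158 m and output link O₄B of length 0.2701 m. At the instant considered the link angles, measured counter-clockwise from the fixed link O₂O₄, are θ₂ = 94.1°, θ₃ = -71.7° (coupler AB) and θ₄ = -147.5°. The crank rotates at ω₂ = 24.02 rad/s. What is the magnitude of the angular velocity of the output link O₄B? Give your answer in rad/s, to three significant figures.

2.61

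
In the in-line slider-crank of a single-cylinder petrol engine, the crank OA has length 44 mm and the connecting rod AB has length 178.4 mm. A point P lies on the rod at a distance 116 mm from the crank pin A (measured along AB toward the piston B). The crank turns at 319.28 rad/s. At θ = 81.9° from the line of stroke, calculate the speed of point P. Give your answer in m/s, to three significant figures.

14.2

ω = 319.3 rad/s.  Crank-pin speed |V_A| = rω = 14.048 m/s, perpendicular to OA.
Rod angle: sinφ = −(r/L) sinθ ⇒ φ = -14.133°; ω_rod = −rω cosθ/√(L²−r²sin²θ) = -11.442 rad/s.
V_P = V_A + ω_rod × AP, with AP = 0.116 m along the rod.
Components: V_Px = −rω sinθ − a·ω_rod·sinφ = -14.232 m/s;  V_Py = rω cosθ + a·ω_rod·cosφ = +0.69236 m/s.
|V_P| = √(V_Px² + V_Py²) = 14.249 m/s.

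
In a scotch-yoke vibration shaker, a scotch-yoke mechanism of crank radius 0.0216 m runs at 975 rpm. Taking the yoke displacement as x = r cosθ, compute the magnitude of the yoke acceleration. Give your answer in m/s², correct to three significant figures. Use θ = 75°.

ω = 102.1 rad/s (from 975 rpm).
x = r cosθ ⇒ ẍ = −rω² cosθ (ω constant).
|a| = rω²|cosθ| = 0.0216·(102.1)²·|cos 75°| = 58.28 m/s².

58.3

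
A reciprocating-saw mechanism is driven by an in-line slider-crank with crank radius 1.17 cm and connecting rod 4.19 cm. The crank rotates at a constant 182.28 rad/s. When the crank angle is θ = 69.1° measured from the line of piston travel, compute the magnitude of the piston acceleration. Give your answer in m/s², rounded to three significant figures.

ω = 182.3 rad/s
x(θ) = r cosθ + √(L² − r² sin²θ); with ω constant, a = ω²·d²x/dθ².
d²x/dθ² = −r cosθ − r²(cos2θ)/√u − r⁴ sin²2θ/(4u^{3/2}),  u = L² − r² sin²θ = 0.00163614 m².
Substituting r = 0.0117 m, L = 0.0419 m, θ = 69.1°: d²x/dθ² = -0.0016824 m.
a = ω²·d²x/dθ² = (182.3)²·(-0.0016824) = -55.9 m/s²;  |a| = 55.9 m/s².

55.9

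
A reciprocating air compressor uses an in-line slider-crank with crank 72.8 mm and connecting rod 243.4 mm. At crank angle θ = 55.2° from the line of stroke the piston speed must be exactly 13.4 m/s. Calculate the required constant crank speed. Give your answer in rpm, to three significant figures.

For an in-line slider-crank, |v_piston| = rω|sinθ|·[1 + r cosθ/√(L² − r² sin²θ)].
With r = 0.0728 m, L = 0.2434 m, θ = 55.2°: the bracketed kinematic factor |dx/dθ| = 0.070306 m.
ω = v/|dx/dθ| = 13.4/0.070306 = 190.59 rad/s.
N = 60ω/(2π) = 1820 rpm.

1820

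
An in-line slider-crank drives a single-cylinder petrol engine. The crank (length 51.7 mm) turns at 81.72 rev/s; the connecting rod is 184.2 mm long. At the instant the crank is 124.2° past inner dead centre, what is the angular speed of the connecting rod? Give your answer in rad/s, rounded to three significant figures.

ω = 513.5 rad/s (converted from 81.72 rev/s).
The rod makes angle φ with the slider axis where L sinφ = r sinθ; differentiating, L cosφ·φ̇ = r ω cosθ.
L cosφ = √(L² − r² sin²θ) = 0.17917 m.
|ω_rod| = r ω |cosθ| / √(L² − r² sin²θ) = 0.0517·513.5·0.56208/0.17917 = 83.28 rad/s.

83.3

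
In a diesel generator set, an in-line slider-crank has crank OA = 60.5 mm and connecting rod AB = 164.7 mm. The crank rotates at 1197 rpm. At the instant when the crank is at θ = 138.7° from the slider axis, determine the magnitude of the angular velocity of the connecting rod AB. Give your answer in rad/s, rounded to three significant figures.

35.7

ω = 125.3 rad/s (converted from 1197 rpm).
The rod makes angle φ with the slider axis where L sinφ = r sinθ; differentiating, L cosφ·φ̇ = r ω cosθ.
L cosφ = √(L² − r² sin²θ) = 0.15979 m.
|ω_rod| = r ω |cosθ| / √(L² − r² sin²θ) = 0.0605·125.3·0.75126/0.15979 = 35.656 rad/s.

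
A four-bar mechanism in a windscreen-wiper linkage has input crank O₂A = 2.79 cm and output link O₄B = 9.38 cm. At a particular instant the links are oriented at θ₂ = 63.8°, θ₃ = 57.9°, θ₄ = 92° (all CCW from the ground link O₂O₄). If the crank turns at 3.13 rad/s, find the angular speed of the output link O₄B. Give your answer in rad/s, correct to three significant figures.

0.171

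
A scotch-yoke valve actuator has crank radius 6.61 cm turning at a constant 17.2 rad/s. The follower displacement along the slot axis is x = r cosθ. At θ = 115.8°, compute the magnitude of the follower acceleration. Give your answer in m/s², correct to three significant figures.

ω = 17.2 rad/s
x = r cosθ ⇒ ẍ = −rω² cosθ (ω constant).
|a| = rω²|cosθ| = 0.0661·(17.2)²·|cos 115.8°| = 8.511 m/s².

8.51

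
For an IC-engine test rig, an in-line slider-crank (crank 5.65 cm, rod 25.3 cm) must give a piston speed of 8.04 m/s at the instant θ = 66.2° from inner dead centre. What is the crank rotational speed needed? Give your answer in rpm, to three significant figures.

1360

For an in-line slider-crank, |v_piston| = rω|sinθ|·[1 + r cosθ/√(L² − r² sin²θ)].
With r = 0.0565 m, L = 0.253 m, θ = 66.2°: the bracketed kinematic factor |dx/dθ| = 0.056454 m.
ω = v/|dx/dθ| = 8.04/0.056454 = 142.42 rad/s.
N = 60ω/(2π) = 1360 rpm.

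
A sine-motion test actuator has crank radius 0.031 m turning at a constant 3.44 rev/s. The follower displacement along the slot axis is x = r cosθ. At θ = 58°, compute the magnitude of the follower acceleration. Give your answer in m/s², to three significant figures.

ω = 21.61 rad/s (from 3.44 rev/s).
x = r cosθ ⇒ ẍ = −rω² cosθ (ω constant).
|a| = rω²|cosθ| = 0.031·(21.61)²·|cos 58°| = 7.6745 m/s².

7.67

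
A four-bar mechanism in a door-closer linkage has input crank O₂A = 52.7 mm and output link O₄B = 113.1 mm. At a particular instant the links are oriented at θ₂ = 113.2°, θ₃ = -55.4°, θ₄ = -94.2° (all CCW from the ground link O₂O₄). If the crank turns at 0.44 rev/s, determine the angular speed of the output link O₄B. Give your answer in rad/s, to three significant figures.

0.406

ω₂ = 2.765 rad/s (from 0.44 rev/s).
Differentiating the loop-closure r₂e^{iθ₂}+r₃e^{iθ₃}=r₁+r₄e^{iθ₄} gives r₂ω₂e^{iθ₂}+r₃ω₃e^{iθ₃}=r₄ω₄e^{iθ₄}.
Eliminating the other unknown: ω₄ = r₂ω₂ sin(θ₂−θ₃) / [r₄ sin(θ₄−θ₃)].
Numerator sine = +0.19766; denominator sine = -0.62660.
Result = 0.0527·2.765·(+0.19766) / (0.1131·(-0.62660)) = -0.40635 rad/s; magnitude 0.40635 rad/s.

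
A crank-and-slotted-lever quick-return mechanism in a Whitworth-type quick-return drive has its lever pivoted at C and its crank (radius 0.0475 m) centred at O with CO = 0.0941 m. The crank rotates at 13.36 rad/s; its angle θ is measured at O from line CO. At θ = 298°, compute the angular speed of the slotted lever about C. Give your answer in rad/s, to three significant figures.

ω = 13.36 rad/s
Crank pin A relative to C: A = (d + r cosθ, r sinθ); lever angle φ = atan2(r sinθ, d + r cosθ).
Differentiating tanφ: φ̇ = rω(d cosθ + r)/(d² + r² + 2dr cosθ).
d² + r² + 2dr cosθ = |CA|² = 0.0153079 m²;  d cosθ + r = +0.091677 m.
|ω_lever| = |0.0475·13.36·+0.091677| / 0.0153079 = 3.8005 rad/s.

3.80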